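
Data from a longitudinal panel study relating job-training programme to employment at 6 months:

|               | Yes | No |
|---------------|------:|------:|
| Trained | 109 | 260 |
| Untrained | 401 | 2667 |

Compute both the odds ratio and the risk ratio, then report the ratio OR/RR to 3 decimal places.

1.234

Cells: a = 109, b = 260, c = 401, d = 2667.
OR = (109·2667)/(260·401) = 290703/104260 = 2.78825
Risk in exposed = 109/369 = 0.29539; risk in unexposed = 401/3068 = 0.13070; RR = 2.26001
OR/RR = 2.78825 / 2.26001 = 1.23373
The outcome is not rare, so the OR lies further from 1 than the RR.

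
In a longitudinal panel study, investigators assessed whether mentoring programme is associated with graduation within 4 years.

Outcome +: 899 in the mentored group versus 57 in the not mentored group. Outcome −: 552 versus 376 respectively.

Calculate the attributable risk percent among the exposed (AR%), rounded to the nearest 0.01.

78.75

From the description: a = 899, b = 552, c = 57, d = 376.
Risk in exposed = 899/1451 = 0.61957; risk in unexposed = 57/433 = 0.13164.
RR = 0.61957/0.13164 = 4.70658
AR% = (RR − 1)/RR × 100 = (4.70658 − 1)/4.70658 × 100 = 78.7531%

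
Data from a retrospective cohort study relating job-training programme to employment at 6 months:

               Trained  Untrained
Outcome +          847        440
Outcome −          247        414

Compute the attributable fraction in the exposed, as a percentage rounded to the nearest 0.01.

33.45

Reading the table with exposure as columns: a = 847 (Trained, case), b = 247 (Trained, non-case), c = 440 (Untrained, case), d = 414.
Risk in exposed = 847/1094 = 0.77422; risk in unexposed = 440/854 = 0.51522.
RR = 0.77422/0.51522 = 1.50270
AR% = (RR − 1)/RR × 100 = (1.50270 − 1)/1.50270 × 100 = 33.4530%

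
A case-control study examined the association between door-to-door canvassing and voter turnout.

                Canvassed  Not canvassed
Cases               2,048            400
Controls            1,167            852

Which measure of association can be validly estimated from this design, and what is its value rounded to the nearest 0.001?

Reading the table with exposure as columns: a = 2048 (Canvassed, case), b = 1167 (Canvassed, non-case), c = 400 (Not canvassed, case), d = 852.
This is a case-control study: participants were sampled on outcome status, so risks in the source population cannot be estimated directly — relative risk is not valid here. The odds ratio is the appropriate measure.
OR = (a·d)/(b·c) = (2048 × 852) / (1167 × 400) = 1744896 / 466800 = 3.73799

3.738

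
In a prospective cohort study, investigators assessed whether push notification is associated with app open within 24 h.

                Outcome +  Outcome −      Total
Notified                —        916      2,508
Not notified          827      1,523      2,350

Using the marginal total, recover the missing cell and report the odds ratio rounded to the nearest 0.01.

The missing cell is in the exposed row: 2508 − 916 = 1592.
So a = 1592, b = 916, c = 827, d = 1523.
OR = (a·d)/(b·c) = (1592 × 1523) / (916 × 827) = 2424616 / 757532 = 3.20068

3.20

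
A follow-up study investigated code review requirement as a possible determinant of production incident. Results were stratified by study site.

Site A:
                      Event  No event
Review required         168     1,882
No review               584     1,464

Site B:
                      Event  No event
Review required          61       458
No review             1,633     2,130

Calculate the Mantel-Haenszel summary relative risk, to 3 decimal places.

0.281

RR_MH = Σ(aᵢ·n₀ᵢ/nᵢ) / Σ(cᵢ·n₁ᵢ/nᵢ), with n₁ᵢ = aᵢ+bᵢ (exposed), n₀ᵢ = cᵢ+dᵢ (unexposed), nᵢ = n₁ᵢ+n₀ᵢ.
Stratum 1 (Site A): n₁ = 2050, n₀ = 2048, n = 4098; a·n₀/n = 168·2048/4098 = 83.9590; c·n₁/n = 584·2050/4098 = 292.1425
Stratum 2 (Site B): n₁ = 519, n₀ = 3763, n = 4282; a·n₀/n = 61·3763/4282 = 53.6065; c·n₁/n = 1633·519/4282 = 197.9278
RR_MH = (83.9590 + 53.6065) / (292.1425 + 197.9278) = 137.5655 / 490.0703 = 0.28071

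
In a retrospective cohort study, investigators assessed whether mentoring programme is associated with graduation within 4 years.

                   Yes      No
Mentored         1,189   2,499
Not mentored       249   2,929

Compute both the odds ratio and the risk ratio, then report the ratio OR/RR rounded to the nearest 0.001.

1.360

Cells: a = 1189, b = 2499, c = 249, d = 2929.
OR = (1189·2929)/(2499·249) = 3482581/622251 = 5.59675
Risk in exposed = 1189/3688 = 0.32240; risk in unexposed = 249/3178 = 0.07835; RR = 4.11477
OR/RR = 5.59675 / 4.11477 = 1.36016
The outcome is not rare, so the OR lies further from 1 than the RR.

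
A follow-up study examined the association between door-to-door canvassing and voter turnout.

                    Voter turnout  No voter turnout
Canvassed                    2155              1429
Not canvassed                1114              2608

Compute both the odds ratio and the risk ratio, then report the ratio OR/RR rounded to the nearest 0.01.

1.76

Cells: a = 2155, b = 1429, c = 1114, d = 2608.
OR = (2155·2608)/(1429·1114) = 5620240/1591906 = 3.53051
Risk in exposed = 2155/3584 = 0.60128; risk in unexposed = 1114/3722 = 0.29930; RR = 2.00896
OR/RR = 3.53051 / 2.00896 = 1.75739
The outcome is not rare, so the OR lies further from 1 than the RR.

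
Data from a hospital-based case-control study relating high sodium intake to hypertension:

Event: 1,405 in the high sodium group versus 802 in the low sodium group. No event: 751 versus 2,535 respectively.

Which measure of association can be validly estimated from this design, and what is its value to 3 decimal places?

5.913

From the description: a = 1405, b = 751, c = 802, d = 2535.
This is a hospital-based case-control study: participants were sampled on outcome status, so risks in the source population cannot be estimated directly — relative risk is not valid here. The odds ratio is the appropriate measure.
OR = (a·d)/(b·c) = (1405 × 2535) / (751 × 802) = 3561675 / 602302 = 5.91344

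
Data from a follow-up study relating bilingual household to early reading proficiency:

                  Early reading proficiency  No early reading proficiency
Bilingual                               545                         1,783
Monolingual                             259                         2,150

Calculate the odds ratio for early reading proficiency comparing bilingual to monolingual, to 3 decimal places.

Cells: a = 545, b = 1783, c = 259, d = 2150.
OR = (a·d)/(b·c) = (545 × 2150) / (1783 × 259) = 1171750 / 461797 = 2.53737
The odds of early reading proficiency are about 2.54 times as high in the bilingual group.

2.537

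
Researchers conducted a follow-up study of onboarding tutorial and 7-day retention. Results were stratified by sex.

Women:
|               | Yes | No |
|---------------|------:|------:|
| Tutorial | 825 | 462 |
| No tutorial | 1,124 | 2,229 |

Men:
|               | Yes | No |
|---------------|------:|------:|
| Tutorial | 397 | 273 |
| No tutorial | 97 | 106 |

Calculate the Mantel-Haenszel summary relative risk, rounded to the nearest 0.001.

RR_MH = Σ(aᵢ·n₀ᵢ/nᵢ) / Σ(cᵢ·n₁ᵢ/nᵢ), with n₁ᵢ = aᵢ+bᵢ (exposed), n₀ᵢ = cᵢ+dᵢ (unexposed), nᵢ = n₁ᵢ+n₀ᵢ.
Stratum 1 (Women): n₁ = 1287, n₀ = 3353, n = 4640; a·n₀/n = 825·3353/4640 = 596.1692; c·n₁/n = 1124·1287/4640 = 311.7647
Stratum 2 (Men): n₁ = 670, n₀ = 203, n = 873; a·n₀/n = 397·203/873 = 92.3150; c·n₁/n = 97·670/873 = 74.4444
RR_MH = (596.1692 + 92.3150) / (311.7647 + 74.4444) = 688.4842 / 386.2091 = 1.78267

1.783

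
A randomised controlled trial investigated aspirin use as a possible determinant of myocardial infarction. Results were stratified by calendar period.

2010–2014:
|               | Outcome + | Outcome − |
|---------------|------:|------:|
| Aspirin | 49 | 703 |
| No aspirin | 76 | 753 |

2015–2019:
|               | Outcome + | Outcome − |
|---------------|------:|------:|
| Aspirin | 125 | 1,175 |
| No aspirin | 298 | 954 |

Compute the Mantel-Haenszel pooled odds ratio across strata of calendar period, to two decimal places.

OR_MH = Σ(aᵢdᵢ/nᵢ) / Σ(bᵢcᵢ/nᵢ), where nᵢ is the stratum total.
Stratum 1 (2010–2014): n = 1581; a·d/n = 49·753/1581 = 23.3378; b·c/n = 703·76/1581 = 33.7938
Stratum 2 (2015–2019): n = 2552; a·d/n = 125·954/2552 = 46.7281; b·c/n = 1175·298/2552 = 137.2061
OR_MH = (23.3378 + 46.7281) / (33.7938 + 137.2061) = 70.0658 / 170.9999 = 0.40974

0.41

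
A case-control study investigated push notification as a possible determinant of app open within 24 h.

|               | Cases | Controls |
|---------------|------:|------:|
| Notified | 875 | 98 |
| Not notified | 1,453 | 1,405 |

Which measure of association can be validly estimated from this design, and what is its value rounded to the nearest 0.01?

Cells: a = 875, b = 98, c = 1453, d = 1405.
This is a case-control study: participants were sampled on outcome status, so risks in the source population cannot be estimated directly — relative risk is not valid here. The odds ratio is the appropriate measure.
OR = (a·d)/(b·c) = (875 × 1405) / (98 × 1453) = 1229375 / 142394 = 8.63362

8.63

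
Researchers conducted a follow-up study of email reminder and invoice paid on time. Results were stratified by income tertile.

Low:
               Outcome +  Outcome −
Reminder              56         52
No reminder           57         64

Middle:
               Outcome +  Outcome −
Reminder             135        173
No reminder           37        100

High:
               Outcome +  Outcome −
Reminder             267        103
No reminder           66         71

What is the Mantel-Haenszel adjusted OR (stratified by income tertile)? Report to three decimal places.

2.047

OR_MH = Σ(aᵢdᵢ/nᵢ) / Σ(bᵢcᵢ/nᵢ), where nᵢ is the stratum total.
Stratum 1 (Low): n = 229; a·d/n = 56·64/229 = 15.6507; b·c/n = 52·57/229 = 12.9432
Stratum 2 (Middle): n = 445; a·d/n = 135·100/445 = 30.3371; b·c/n = 173·37/445 = 14.3843
Stratum 3 (High): n = 507; a·d/n = 267·71/507 = 37.3905; b·c/n = 103·66/507 = 13.4083
OR_MH = (15.6507 + 30.3371 + 37.3905) / (12.9432 + 14.3843 + 13.4083) = 83.3783 / 40.7358 = 2.04681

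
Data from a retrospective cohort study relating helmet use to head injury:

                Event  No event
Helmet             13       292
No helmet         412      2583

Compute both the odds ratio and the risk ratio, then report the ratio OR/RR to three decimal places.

Cells: a = 13, b = 292, c = 412, d = 2583.
OR = (13·2583)/(292·412) = 33579/120304 = 0.27912
Risk in exposed = 13/305 = 0.04262; risk in unexposed = 412/2995 = 0.13756; RR = 0.30984
OR/RR = 0.27912 / 0.30984 = 0.90083
The outcome is not rare, so the OR lies further from 1 than the RR.

0.901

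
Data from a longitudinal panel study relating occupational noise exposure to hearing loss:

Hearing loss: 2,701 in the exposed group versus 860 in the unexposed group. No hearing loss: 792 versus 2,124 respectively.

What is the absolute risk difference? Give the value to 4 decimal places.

0.4851

From the description: a = 2701, b = 792, c = 860, d = 2124.
Risk in exposed = 2701/3493 = 0.773261; risk in unexposed = 860/2984 = 0.288204.
Risk difference = 0.773261 − 0.288204 = 0.485057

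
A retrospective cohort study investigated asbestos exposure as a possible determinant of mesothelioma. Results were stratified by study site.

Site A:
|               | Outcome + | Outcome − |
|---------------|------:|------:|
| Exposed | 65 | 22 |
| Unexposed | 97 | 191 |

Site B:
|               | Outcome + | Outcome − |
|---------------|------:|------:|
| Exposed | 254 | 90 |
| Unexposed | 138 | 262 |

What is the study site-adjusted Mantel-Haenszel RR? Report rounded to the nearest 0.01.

RR_MH = Σ(aᵢ·n₀ᵢ/nᵢ) / Σ(cᵢ·n₁ᵢ/nᵢ), with n₁ᵢ = aᵢ+bᵢ (exposed), n₀ᵢ = cᵢ+dᵢ (unexposed), nᵢ = n₁ᵢ+n₀ᵢ.
Stratum 1 (Site A): n₁ = 87, n₀ = 288, n = 375; a·n₀/n = 65·288/375 = 49.9200; c·n₁/n = 97·87/375 = 22.5040
Stratum 2 (Site B): n₁ = 344, n₀ = 400, n = 744; a·n₀/n = 254·400/744 = 136.5591; c·n₁/n = 138·344/744 = 63.8065
RR_MH = (49.9200 + 136.5591) / (22.5040 + 63.8065) = 186.4791 / 86.3105 = 2.16056

2.16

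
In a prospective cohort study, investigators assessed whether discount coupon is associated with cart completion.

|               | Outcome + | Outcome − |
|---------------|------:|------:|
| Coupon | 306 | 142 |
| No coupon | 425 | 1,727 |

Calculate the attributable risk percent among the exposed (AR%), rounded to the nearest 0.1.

Cells: a = 306, b = 142, c = 425, d = 1727.
Risk in exposed = 306/448 = 0.68304; risk in unexposed = 425/2152 = 0.19749.
RR = 0.68304/0.19749 = 3.45857
AR% = (RR − 1)/RR × 100 = (3.45857 − 1)/3.45857 × 100 = 71.0863%

71.1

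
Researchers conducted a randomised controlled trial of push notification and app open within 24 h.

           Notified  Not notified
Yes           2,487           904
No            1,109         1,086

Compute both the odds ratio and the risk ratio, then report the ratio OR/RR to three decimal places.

Reading the table with exposure as columns: a = 2487 (Notified, case), b = 1109 (Notified, non-case), c = 904 (Not notified, case), d = 1086.
OR = (2487·1086)/(1109·904) = 2700882/1002536 = 2.69405
Risk in exposed = 2487/3596 = 0.69160; risk in unexposed = 904/1990 = 0.45427; RR = 1.52244
OR/RR = 2.69405 / 1.52244 = 1.76956
The outcome is not rare, so the OR lies further from 1 than the RR.

1.770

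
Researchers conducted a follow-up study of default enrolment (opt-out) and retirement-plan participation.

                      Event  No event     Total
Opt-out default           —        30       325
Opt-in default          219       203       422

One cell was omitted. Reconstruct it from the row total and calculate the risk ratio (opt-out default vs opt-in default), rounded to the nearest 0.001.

The missing cell is in the exposed row: 325 − 30 = 295.
So a = 295, b = 30, c = 219, d = 203.
RR = [a/(a+b)] / [c/(c+d)] = (295/325) / (219/422) = 0.90769/0.51896 = 1.74907

1.749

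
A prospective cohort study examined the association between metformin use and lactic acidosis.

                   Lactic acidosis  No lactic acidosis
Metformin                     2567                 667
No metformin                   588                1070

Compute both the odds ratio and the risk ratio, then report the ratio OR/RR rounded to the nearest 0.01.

3.13

Cells: a = 2567, b = 667, c = 588, d = 1070.
OR = (2567·1070)/(667·588) = 2746690/392196 = 7.00336
Risk in exposed = 2567/3234 = 0.79375; risk in unexposed = 588/1658 = 0.35464; RR = 2.23817
OR/RR = 7.00336 / 2.23817 = 3.12906
The outcome is not rare, so the OR lies further from 1 than the RR.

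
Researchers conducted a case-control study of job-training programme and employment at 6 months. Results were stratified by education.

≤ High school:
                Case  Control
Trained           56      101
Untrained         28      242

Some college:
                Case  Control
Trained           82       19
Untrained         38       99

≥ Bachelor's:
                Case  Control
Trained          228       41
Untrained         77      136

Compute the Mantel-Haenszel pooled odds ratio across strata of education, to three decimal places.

8.033

OR_MH = Σ(aᵢdᵢ/nᵢ) / Σ(bᵢcᵢ/nᵢ), where nᵢ is the stratum total.
Stratum 1 (≤ High school): n = 427; a·d/n = 56·242/427 = 31.7377; b·c/n = 101·28/427 = 6.6230
Stratum 2 (Some college): n = 238; a·d/n = 82·99/238 = 34.1092; b·c/n = 19·38/238 = 3.0336
Stratum 3 (≥ Bachelor's): n = 482; a·d/n = 228·136/482 = 64.3320; b·c/n = 41·77/482 = 6.5498
OR_MH = (31.7377 + 34.1092 + 64.3320) / (6.6230 + 3.0336 + 6.5498) = 130.1789 / 16.2064 = 8.03258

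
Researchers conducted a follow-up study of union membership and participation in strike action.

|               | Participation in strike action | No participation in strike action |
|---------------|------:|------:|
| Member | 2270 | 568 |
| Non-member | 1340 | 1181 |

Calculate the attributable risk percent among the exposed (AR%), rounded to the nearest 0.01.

33.55

Cells: a = 2270, b = 568, c = 1340, d = 1181.
Risk in exposed = 2270/2838 = 0.79986; risk in unexposed = 1340/2521 = 0.53154.
RR = 0.79986/0.53154 = 1.50481
AR% = (RR − 1)/RR × 100 = (1.50481 − 1)/1.50481 × 100 = 33.5464%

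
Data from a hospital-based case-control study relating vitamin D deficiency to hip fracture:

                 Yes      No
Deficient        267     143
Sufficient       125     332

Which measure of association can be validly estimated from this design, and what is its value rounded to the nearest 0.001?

Cells: a = 267, b = 143, c = 125, d = 332.
This is a hospital-based case-control study: participants were sampled on outcome status, so risks in the source population cannot be estimated directly — relative risk is not valid here. The odds ratio is the appropriate measure.
OR = (a·d)/(b·c) = (267 × 332) / (143 × 125) = 88644 / 17875 = 4.95910

4.959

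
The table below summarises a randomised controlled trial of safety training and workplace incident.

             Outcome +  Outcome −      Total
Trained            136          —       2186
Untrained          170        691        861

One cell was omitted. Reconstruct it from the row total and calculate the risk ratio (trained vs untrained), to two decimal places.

The missing cell is in the exposed row: 2186 − 136 = 2050.
So a = 136, b = 2050, c = 170, d = 691.
RR = [a/(a+b)] / [c/(c+d)] = (136/2186) / (170/861) = 0.06221/0.19744 = 0.31510

0.32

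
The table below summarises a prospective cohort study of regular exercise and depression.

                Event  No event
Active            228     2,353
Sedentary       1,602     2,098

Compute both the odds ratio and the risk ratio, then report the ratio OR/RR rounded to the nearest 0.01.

0.62

Cells: a = 228, b = 2353, c = 1602, d = 2098.
OR = (228·2098)/(2353·1602) = 478344/3769506 = 0.12690
Risk in exposed = 228/2581 = 0.08834; risk in unexposed = 1602/3700 = 0.43297; RR = 0.20403
OR/RR = 0.12690 / 0.20403 = 0.62197
The outcome is not rare, so the OR lies further from 1 than the RR.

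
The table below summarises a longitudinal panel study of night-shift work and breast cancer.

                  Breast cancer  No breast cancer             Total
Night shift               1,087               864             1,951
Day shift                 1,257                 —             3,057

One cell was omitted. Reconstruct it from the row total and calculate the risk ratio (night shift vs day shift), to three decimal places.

The missing cell is in the unexposed row: 3057 − 1257 = 1800.
So a = 1087, b = 864, c = 1257, d = 1800.
RR = [a/(a+b)] / [c/(c+d)] = (1087/1951) / (1257/3057) = 0.55715/0.41119 = 1.35498

1.355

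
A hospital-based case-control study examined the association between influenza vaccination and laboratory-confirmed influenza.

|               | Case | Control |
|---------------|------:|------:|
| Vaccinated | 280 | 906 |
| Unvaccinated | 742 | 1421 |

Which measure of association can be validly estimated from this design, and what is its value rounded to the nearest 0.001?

0.592

Cells: a = 280, b = 906, c = 742, d = 1421.
This is a hospital-based case-control study: participants were sampled on outcome status, so risks in the source population cannot be estimated directly — relative risk is not valid here. The odds ratio is the appropriate measure.
OR = (a·d)/(b·c) = (280 × 1421) / (906 × 742) = 397880 / 672252 = 0.59186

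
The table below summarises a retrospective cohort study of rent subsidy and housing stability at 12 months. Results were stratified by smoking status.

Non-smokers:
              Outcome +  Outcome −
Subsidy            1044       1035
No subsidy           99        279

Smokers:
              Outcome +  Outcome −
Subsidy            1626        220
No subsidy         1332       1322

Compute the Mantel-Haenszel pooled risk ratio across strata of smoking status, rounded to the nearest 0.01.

RR_MH = Σ(aᵢ·n₀ᵢ/nᵢ) / Σ(cᵢ·n₁ᵢ/nᵢ), with n₁ᵢ = aᵢ+bᵢ (exposed), n₀ᵢ = cᵢ+dᵢ (unexposed), nᵢ = n₁ᵢ+n₀ᵢ.
Stratum 1 (Non-smokers): n₁ = 2079, n₀ = 378, n = 2457; a·n₀/n = 1044·378/2457 = 160.6154; c·n₁/n = 99·2079/2457 = 83.7692
Stratum 2 (Smokers): n₁ = 1846, n₀ = 2654, n = 4500; a·n₀/n = 1626·2654/4500 = 958.9787; c·n₁/n = 1332·1846/4500 = 546.4160
RR_MH = (160.6154 + 958.9787) / (83.7692 + 546.4160) = 1119.5941 / 630.1852 = 1.77661

1.78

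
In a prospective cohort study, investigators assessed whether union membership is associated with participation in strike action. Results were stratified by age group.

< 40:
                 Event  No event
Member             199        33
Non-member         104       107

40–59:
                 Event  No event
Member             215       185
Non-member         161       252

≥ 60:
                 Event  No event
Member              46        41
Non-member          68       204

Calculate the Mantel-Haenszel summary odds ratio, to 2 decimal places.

OR_MH = Σ(aᵢdᵢ/nᵢ) / Σ(bᵢcᵢ/nᵢ), where nᵢ is the stratum total.
Stratum 1 (< 40): n = 443; a·d/n = 199·107/443 = 48.0655; b·c/n = 33·104/443 = 7.7472
Stratum 2 (40–59): n = 813; a·d/n = 215·252/813 = 66.6421; b·c/n = 185·161/813 = 36.6359
Stratum 3 (≥ 60): n = 359; a·d/n = 46·204/359 = 26.1393; b·c/n = 41·68/359 = 7.7660
OR_MH = (48.0655 + 66.6421 + 26.1393) / (7.7472 + 36.6359 + 7.7660) = 140.8468 / 52.1491 = 2.70085

2.70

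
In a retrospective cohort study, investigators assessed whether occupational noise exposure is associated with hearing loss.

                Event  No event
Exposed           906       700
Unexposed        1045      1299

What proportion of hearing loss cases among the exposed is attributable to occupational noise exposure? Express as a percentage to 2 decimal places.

Cells: a = 906, b = 700, c = 1045, d = 1299.
Risk in exposed = 906/1606 = 0.56413; risk in unexposed = 1045/2344 = 0.44582.
RR = 0.56413/0.44582 = 1.26539
AR% = (RR − 1)/RR × 100 = (1.26539 − 1)/1.26539 × 100 = 20.9729%

20.97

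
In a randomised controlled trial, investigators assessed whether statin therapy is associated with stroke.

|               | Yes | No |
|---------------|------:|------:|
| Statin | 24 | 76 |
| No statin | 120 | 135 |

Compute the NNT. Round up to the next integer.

Risk in treated group = 24/100 = 0.24000; risk in control = 120/255 = 0.47059.
Absolute risk reduction = 0.47059 − 0.24000 = 0.23059
NNT = 1 / ARR = 1 / 0.23059 = 4.337 → round up → 5

5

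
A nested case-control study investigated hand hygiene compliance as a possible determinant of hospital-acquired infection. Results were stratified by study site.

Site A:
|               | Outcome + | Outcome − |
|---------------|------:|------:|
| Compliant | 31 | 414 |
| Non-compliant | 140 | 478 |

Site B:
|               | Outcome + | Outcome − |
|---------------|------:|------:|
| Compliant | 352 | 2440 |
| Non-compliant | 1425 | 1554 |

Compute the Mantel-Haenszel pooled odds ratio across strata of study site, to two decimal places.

0.17

OR_MH = Σ(aᵢdᵢ/nᵢ) / Σ(bᵢcᵢ/nᵢ), where nᵢ is the stratum total.
Stratum 1 (Site A): n = 1063; a·d/n = 31·478/1063 = 13.9398; b·c/n = 414·140/1063 = 54.5249
Stratum 2 (Site B): n = 5771; a·d/n = 352·1554/5771 = 94.7857; b·c/n = 2440·1425/5771 = 602.4952
OR_MH = (13.9398 + 94.7857) / (54.5249 + 602.4952) = 108.7254 / 657.0202 = 0.16548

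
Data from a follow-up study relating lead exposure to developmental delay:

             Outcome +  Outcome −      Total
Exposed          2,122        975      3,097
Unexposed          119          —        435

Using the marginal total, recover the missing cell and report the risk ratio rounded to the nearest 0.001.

2.505

The missing cell is in the unexposed row: 435 − 119 = 316.
So a = 2122, b = 975, c = 119, d = 316.
RR = [a/(a+b)] / [c/(c+d)] = (2122/3097) / (119/435) = 0.68518/0.27356 = 2.50465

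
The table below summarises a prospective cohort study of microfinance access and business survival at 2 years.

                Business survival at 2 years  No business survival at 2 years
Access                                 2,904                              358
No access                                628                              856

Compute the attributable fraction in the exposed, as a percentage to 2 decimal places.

52.47

Cells: a = 2904, b = 358, c = 628, d = 856.
Risk in exposed = 2904/3262 = 0.89025; risk in unexposed = 628/1484 = 0.42318.
RR = 0.89025/0.42318 = 2.10372
AR% = (RR − 1)/RR × 100 = (2.10372 − 1)/2.10372 × 100 = 52.4650%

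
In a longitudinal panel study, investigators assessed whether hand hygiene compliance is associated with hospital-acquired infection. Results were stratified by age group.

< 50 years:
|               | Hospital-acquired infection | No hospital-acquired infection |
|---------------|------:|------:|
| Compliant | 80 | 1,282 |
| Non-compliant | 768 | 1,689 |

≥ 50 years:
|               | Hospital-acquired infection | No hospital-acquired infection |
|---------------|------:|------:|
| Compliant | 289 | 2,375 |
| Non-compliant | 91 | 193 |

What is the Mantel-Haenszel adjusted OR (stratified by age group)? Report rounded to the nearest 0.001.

0.164

OR_MH = Σ(aᵢdᵢ/nᵢ) / Σ(bᵢcᵢ/nᵢ), where nᵢ is the stratum total.
Stratum 1 (< 50 years): n = 3819; a·d/n = 80·1689/3819 = 35.3810; b·c/n = 1282·768/3819 = 257.8099
Stratum 2 (≥ 50 years): n = 2948; a·d/n = 289·193/2948 = 18.9203; b·c/n = 2375·91/2948 = 73.3124
OR_MH = (35.3810 + 18.9203) / (257.8099 + 73.3124) = 54.3013 / 331.1223 = 0.16399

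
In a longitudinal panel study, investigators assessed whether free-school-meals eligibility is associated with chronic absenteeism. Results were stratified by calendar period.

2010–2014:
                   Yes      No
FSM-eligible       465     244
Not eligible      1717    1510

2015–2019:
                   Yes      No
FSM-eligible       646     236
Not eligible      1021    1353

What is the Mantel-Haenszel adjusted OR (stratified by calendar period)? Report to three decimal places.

2.476

OR_MH = Σ(aᵢdᵢ/nᵢ) / Σ(bᵢcᵢ/nᵢ), where nᵢ is the stratum total.
Stratum 1 (2010–2014): n = 3936; a·d/n = 465·1510/3936 = 178.3918; b·c/n = 244·1717/3936 = 106.4400
Stratum 2 (2015–2019): n = 3256; a·d/n = 646·1353/3256 = 268.4392; b·c/n = 236·1021/3256 = 74.0037
OR_MH = (178.3918 + 268.4392) / (106.4400 + 74.0037) = 446.8310 / 180.4437 = 2.47629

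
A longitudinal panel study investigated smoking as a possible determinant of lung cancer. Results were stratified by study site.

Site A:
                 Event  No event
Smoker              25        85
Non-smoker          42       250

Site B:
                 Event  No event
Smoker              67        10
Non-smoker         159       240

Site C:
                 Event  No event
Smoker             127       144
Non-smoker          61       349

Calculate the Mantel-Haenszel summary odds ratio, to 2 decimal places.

OR_MH = Σ(aᵢdᵢ/nᵢ) / Σ(bᵢcᵢ/nᵢ), where nᵢ is the stratum total.
Stratum 1 (Site A): n = 402; a·d/n = 25·250/402 = 15.5473; b·c/n = 85·42/402 = 8.8806
Stratum 2 (Site B): n = 476; a·d/n = 67·240/476 = 33.7815; b·c/n = 10·159/476 = 3.3403
Stratum 3 (Site C): n = 681; a·d/n = 127·349/681 = 65.0852; b·c/n = 144·61/681 = 12.8987
OR_MH = (15.5473 + 33.7815 + 65.0852) / (8.8806 + 3.3403 + 12.8987) = 114.4139 / 25.1196 = 4.55477

4.55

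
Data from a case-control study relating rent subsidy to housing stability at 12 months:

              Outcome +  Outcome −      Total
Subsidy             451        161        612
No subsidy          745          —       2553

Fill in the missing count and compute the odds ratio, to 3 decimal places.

The missing cell is in the unexposed row: 2553 − 745 = 1808.
So a = 451, b = 161, c = 745, d = 1808.
OR = (a·d)/(b·c) = (451 × 1808) / (161 × 745) = 815408 / 119945 = 6.79818

6.798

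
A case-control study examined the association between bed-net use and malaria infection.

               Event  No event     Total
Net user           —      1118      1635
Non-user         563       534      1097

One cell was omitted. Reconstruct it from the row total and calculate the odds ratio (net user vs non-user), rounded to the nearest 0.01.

0.44

The missing cell is in the exposed row: 1635 − 1118 = 517.
So a = 517, b = 1118, c = 563, d = 534.
OR = (a·d)/(b·c) = (517 × 534) / (1118 × 563) = 276078 / 629434 = 0.43861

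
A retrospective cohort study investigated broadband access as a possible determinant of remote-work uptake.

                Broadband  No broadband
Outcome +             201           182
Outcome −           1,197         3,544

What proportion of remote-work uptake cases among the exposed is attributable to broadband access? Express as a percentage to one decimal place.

Reading the table with exposure as columns: a = 201 (Broadband, case), b = 1197 (Broadband, non-case), c = 182 (No broadband, case), d = 3544.
Risk in exposed = 201/1398 = 0.14378; risk in unexposed = 182/3726 = 0.04885.
RR = 0.14378/0.04885 = 2.94347
AR% = (RR − 1)/RR × 100 = (2.94347 − 1)/2.94347 × 100 = 66.0266%

66.0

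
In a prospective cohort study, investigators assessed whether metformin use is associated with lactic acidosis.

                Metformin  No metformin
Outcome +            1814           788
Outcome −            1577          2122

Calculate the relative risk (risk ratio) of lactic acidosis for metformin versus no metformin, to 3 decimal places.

1.975

Reading the table with exposure as columns: a = 1814 (Metformin, case), b = 1577 (Metformin, non-case), c = 788 (No metformin, case), d = 2122.
Risk in exposed = 1814/3391 = 0.53495; risk in unexposed = 788/2910 = 0.27079.
RR = 0.53495 / 0.27079 = 1.97550
The risk among the exposed is 1.98 times that among the unexposed.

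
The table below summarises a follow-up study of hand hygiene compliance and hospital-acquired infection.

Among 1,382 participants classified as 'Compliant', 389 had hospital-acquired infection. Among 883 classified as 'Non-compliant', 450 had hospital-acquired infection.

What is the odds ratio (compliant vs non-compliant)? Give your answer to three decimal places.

0.377

From the description: a = 389, b = 993, c = 450, d = 433.
OR = (a·d)/(b·c) = (389 × 433) / (993 × 450) = 168437 / 446850 = 0.37694
Exposure is associated with lower odds of hospital-acquired infection (OR = 0.38 < 1).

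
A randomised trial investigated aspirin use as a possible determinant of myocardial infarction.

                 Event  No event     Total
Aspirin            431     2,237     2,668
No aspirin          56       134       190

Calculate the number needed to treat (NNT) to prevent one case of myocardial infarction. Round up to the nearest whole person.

Risk in treated group = 431/2668 = 0.16154; risk in control = 56/190 = 0.29474.
Absolute risk reduction = 0.29474 − 0.16154 = 0.13319
NNT = 1 / ARR = 1 / 0.13319 = 7.508 → round up → 8

8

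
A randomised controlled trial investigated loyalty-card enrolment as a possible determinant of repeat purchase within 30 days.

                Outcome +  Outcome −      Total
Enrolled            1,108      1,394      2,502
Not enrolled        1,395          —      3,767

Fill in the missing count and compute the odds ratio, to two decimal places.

1.35

The missing cell is in the unexposed row: 3767 − 1395 = 2372.
So a = 1108, b = 1394, c = 1395, d = 2372.
OR = (a·d)/(b·c) = (1108 × 2372) / (1394 × 1395) = 2628176 / 1944630 = 1.35150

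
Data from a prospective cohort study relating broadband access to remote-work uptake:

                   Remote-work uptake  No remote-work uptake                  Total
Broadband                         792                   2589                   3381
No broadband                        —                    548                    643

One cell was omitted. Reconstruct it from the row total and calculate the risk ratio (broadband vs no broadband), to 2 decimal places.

1.59

The missing cell is in the unexposed row: 643 − 548 = 95.
So a = 792, b = 2589, c = 95, d = 548.
RR = [a/(a+b)] / [c/(c+d)] = (792/3381) / (95/643) = 0.23425/0.14774 = 1.58550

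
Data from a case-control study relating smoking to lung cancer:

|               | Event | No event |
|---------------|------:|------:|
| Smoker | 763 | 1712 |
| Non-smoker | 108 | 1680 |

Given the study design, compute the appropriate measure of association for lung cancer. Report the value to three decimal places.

6.933

Cells: a = 763, b = 1712, c = 108, d = 1680.
This is a case-control study: participants were sampled on outcome status, so risks in the source population cannot be estimated directly — relative risk is not valid here. The odds ratio is the appropriate measure.
OR = (a·d)/(b·c) = (763 × 1680) / (1712 × 108) = 1281840 / 184896 = 6.93276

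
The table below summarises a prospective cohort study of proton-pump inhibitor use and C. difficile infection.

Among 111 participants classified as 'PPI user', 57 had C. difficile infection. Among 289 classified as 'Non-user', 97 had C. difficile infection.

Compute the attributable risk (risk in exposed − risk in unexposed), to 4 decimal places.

From the description: a = 57, b = 54, c = 97, d = 192.
Risk in exposed = 57/111 = 0.513514; risk in unexposed = 97/289 = 0.335640.
Risk difference = 0.513514 − 0.335640 = 0.177873

0.1779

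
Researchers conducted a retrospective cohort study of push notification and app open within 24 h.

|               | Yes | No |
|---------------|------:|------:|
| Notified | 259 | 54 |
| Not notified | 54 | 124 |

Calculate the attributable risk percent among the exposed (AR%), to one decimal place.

63.3

Cells: a = 259, b = 54, c = 54, d = 124.
Risk in exposed = 259/313 = 0.82748; risk in unexposed = 54/178 = 0.30337.
RR = 0.82748/0.30337 = 2.72761
AR% = (RR − 1)/RR × 100 = (2.72761 − 1)/2.72761 × 100 = 63.3378%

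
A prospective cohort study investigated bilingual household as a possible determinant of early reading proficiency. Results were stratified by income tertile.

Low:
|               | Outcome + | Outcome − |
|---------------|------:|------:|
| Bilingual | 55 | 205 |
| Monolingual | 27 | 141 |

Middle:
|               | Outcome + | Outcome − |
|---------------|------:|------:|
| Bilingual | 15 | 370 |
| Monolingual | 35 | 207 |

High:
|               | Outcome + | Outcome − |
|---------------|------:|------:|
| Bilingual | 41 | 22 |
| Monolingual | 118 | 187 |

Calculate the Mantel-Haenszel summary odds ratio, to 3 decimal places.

1.080

OR_MH = Σ(aᵢdᵢ/nᵢ) / Σ(bᵢcᵢ/nᵢ), where nᵢ is the stratum total.
Stratum 1 (Low): n = 428; a·d/n = 55·141/428 = 18.1192; b·c/n = 205·27/428 = 12.9322
Stratum 2 (Middle): n = 627; a·d/n = 15·207/627 = 4.9522; b·c/n = 370·35/627 = 20.6539
Stratum 3 (High): n = 368; a·d/n = 41·187/368 = 20.8342; b·c/n = 22·118/368 = 7.0543
OR_MH = (18.1192 + 4.9522 + 20.8342) / (12.9322 + 20.6539 + 7.0543) = 43.9056 / 40.6405 = 1.08034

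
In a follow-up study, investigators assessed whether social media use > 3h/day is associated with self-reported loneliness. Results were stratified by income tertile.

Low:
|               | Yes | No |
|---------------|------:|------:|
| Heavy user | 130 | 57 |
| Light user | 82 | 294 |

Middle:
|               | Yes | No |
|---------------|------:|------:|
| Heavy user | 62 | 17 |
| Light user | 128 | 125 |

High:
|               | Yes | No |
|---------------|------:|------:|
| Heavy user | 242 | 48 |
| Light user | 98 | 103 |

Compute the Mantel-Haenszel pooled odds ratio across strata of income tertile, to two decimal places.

5.81

OR_MH = Σ(aᵢdᵢ/nᵢ) / Σ(bᵢcᵢ/nᵢ), where nᵢ is the stratum total.
Stratum 1 (Low): n = 563; a·d/n = 130·294/563 = 67.8863; b·c/n = 57·82/563 = 8.3020
Stratum 2 (Middle): n = 332; a·d/n = 62·125/332 = 23.3434; b·c/n = 17·128/332 = 6.5542
Stratum 3 (High): n = 491; a·d/n = 242·103/491 = 50.7658; b·c/n = 48·98/491 = 9.5804
OR_MH = (67.8863 + 23.3434 + 50.7658) / (8.3020 + 6.5542 + 9.5804) = 141.9955 / 24.4366 = 5.81077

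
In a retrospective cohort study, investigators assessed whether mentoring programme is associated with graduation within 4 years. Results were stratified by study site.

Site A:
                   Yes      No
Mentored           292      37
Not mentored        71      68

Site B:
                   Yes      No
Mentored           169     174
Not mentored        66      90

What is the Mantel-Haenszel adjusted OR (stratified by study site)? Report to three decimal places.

OR_MH = Σ(aᵢdᵢ/nᵢ) / Σ(bᵢcᵢ/nᵢ), where nᵢ is the stratum total.
Stratum 1 (Site A): n = 468; a·d/n = 292·68/468 = 42.4274; b·c/n = 37·71/468 = 5.6132
Stratum 2 (Site B): n = 499; a·d/n = 169·90/499 = 30.4810; b·c/n = 174·66/499 = 23.0140
OR_MH = (42.4274 + 30.4810) / (5.6132 + 23.0140) = 72.9083 / 28.6273 = 2.54681

2.547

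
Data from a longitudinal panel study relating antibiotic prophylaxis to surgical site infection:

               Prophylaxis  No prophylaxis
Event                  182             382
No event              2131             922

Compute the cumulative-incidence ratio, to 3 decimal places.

Reading the table with exposure as columns: a = 182 (Prophylaxis, case), b = 2131 (Prophylaxis, non-case), c = 382 (No prophylaxis, case), d = 922.
Risk in exposed = 182/2313 = 0.07869; risk in unexposed = 382/1304 = 0.29294.
RR = 0.07869 / 0.29294 = 0.26860
The risk is 73% lower among the exposed than among the unexposed.

0.269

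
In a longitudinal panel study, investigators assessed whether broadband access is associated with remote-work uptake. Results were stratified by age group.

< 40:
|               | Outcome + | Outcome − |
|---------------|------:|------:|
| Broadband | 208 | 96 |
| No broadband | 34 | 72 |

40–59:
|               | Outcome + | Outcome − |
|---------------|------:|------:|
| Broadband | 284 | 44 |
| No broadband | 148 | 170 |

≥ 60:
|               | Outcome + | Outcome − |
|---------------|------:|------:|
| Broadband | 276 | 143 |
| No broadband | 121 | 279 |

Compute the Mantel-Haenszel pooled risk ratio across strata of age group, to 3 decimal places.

RR_MH = Σ(aᵢ·n₀ᵢ/nᵢ) / Σ(cᵢ·n₁ᵢ/nᵢ), with n₁ᵢ = aᵢ+bᵢ (exposed), n₀ᵢ = cᵢ+dᵢ (unexposed), nᵢ = n₁ᵢ+n₀ᵢ.
Stratum 1 (< 40): n₁ = 304, n₀ = 106, n = 410; a·n₀/n = 208·106/410 = 53.7756; c·n₁/n = 34·304/410 = 25.2098
Stratum 2 (40–59): n₁ = 328, n₀ = 318, n = 646; a·n₀/n = 284·318/646 = 139.8019; c·n₁/n = 148·328/646 = 75.1455
Stratum 3 (≥ 60): n₁ = 419, n₀ = 400, n = 819; a·n₀/n = 276·400/819 = 134.7985; c·n₁/n = 121·419/819 = 61.9035
RR_MH = (53.7756 + 139.8019 + 134.7985) / (25.2098 + 75.1455 + 61.9035) = 328.3760 / 162.2588 = 2.02378

2.024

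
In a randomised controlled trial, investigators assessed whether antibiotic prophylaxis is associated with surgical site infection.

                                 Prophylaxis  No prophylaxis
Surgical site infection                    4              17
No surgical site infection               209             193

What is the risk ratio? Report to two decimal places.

Reading the table with exposure as columns: a = 4 (Prophylaxis, case), b = 209 (Prophylaxis, non-case), c = 17 (No prophylaxis, case), d = 193.
Risk in exposed = 4/213 = 0.01878; risk in unexposed = 17/210 = 0.08095.
RR = 0.01878 / 0.08095 = 0.23198
The risk is 77% lower among the exposed than among the unexposed.

0.23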